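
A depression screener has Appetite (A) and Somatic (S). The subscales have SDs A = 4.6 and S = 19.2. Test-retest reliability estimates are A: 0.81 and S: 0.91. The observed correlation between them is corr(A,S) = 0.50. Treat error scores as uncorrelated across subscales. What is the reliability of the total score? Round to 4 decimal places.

0.9222

Var(A+S) = 4.6² + 19.2² + 2·[4.6·19.2·0.50] = 389.8 + 88.32 = 478.12.
With uncorrelated errors the cross-covariances are all true-score covariance, so they carry over unchanged; only the diagonal terms shrink to ρᵢσᵢ².
True-score variance = [4.6²·0.81 + 19.2²·0.91] + 88.32 = 352.602 + 88.32 = 440.922.
Reliability = 440.922 / 478.12 = 0.9222.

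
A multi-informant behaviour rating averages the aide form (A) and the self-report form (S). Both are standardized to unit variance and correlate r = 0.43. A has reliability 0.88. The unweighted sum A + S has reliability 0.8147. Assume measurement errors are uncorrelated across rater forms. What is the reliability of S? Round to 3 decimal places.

0.590

Var(A+S) = 2 + 2·0.43 = 2.860.
True-score variance = ρ_A + ρ_S + 2·0.43, so 0.8147 = (0.88 + ρ_S + 0.86) / 2.860.
ρ_S = 0.8147·2.860 − 0.88 − 0.86 = 0.590.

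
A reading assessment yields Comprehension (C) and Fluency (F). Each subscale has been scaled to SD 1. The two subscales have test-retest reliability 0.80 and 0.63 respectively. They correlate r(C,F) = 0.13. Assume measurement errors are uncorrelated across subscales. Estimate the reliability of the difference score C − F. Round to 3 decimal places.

Var(C−F) = 1 + 1 − 2·0.13 = 2 − 0.26 = 1.74.
Under uncorrelated errors the observed covariances equal the true-score covariances, so only the own-variance terms attenuate.
True-score variance = [0.80 + 0.63] − 0.26 = 1.43 − 0.26 = 1.17.
Reliability = 1.17 / 1.74 = 0.672.

0.672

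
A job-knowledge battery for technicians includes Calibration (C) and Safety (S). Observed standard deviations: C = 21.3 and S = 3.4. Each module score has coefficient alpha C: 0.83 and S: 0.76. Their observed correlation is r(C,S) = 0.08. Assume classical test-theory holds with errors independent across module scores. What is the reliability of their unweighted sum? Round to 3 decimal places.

0.832

Var(C+S) = 21.3² + 3.4² + 2·[21.3·3.4·0.08] = 465.25 + 11.5872 = 476.837.
With uncorrelated errors the cross-covariances are all true-score covariance, so they carry over unchanged; only the diagonal terms shrink to ρᵢσᵢ².
True-score variance = [21.3²·0.83 + 3.4²·0.76] + 11.5872 = 385.348 + 11.5872 = 396.935.
Reliability = 396.935 / 476.837 = 0.832.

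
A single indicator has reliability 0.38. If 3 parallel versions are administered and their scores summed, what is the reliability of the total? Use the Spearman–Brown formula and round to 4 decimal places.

0.6477

ρ_k = kρ / (1 + (k−1)ρ) = 3·0.38 / (1 + 2·0.38) = 1.140 / 1.760 = 0.6477.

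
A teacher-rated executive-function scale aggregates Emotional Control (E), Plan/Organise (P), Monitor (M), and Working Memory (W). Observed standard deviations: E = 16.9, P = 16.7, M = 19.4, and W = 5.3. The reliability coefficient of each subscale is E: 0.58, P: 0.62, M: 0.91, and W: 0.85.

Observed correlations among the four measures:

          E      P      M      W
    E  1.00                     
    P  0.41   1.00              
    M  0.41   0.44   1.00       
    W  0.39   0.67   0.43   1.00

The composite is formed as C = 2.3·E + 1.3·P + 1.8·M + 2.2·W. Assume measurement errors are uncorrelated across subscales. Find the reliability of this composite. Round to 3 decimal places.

Var(C) = 2.3²·16.9² + 1.3²·16.7² + 1.8²·19.4² + 2.2²·5.3² + 2·[2.99·16.9·16.7·0.41 + 4.14·16.9·19.4·0.41 + 5.06·16.9·5.3·0.39 + 2.34·16.7·19.4·0.44 + 2.86·16.7·5.3·0.67 + 3.96·19.4·5.3·0.43] = 3337.56 + 3515.01 = 6852.58.
With uncorrelated errors the cross-covariances are all true-score covariance, so they carry over unchanged; only the diagonal terms shrink to ρᵢσᵢ².
True-score variance = [2.3²·16.9²·0.58 + 1.3²·16.7²·0.62 + 1.8²·19.4²·0.91 + 2.2²·5.3²·0.85] + 3515.01 = 2393.75 + 3515.01 = 5908.77.
Reliability = 5908.77 / 6852.58 = 0.862.

0.862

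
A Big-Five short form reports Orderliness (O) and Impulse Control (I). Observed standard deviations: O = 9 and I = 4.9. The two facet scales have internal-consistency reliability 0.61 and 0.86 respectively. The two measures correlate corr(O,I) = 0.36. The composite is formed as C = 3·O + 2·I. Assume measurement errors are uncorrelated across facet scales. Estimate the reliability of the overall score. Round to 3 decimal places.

Var(C) = 3²·9² + 2²·4.9² + 2·[6·9·4.9·0.36] = 825.04 + 190.512 = 1015.55.
Because errors are independent across components, Cov(Tᵢ,Tⱼ) = Cov(Xᵢ,Xⱼ); the off-diagonal part of the true-score variance is the same as above.
True-score variance = [3²·9²·0.61 + 2²·4.9²·0.86] + 190.512 = 527.284 + 190.512 = 717.796.
Reliability = 717.796 / 1015.55 = 0.707.

0.707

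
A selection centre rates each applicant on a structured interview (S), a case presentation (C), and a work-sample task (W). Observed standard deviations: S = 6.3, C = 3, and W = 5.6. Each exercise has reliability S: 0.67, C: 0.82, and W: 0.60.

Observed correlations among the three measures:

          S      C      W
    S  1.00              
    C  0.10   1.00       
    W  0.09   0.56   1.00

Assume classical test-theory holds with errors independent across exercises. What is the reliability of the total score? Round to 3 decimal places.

0.750

Var(S+C+W) = 6.3² + 3² + 5.6² + 2·[6.3·3·0.10 + 6.3·5.6·0.09 + 3·5.6·0.56] = 80.05 + 28.9464 = 108.996.
Under uncorrelated errors the observed covariances equal the true-score covariances, so only the own-variance terms attenuate.
True-score variance = [6.3²·0.67 + 3²·0.82 + 5.6²·0.60] + 28.9464 = 52.7883 + 28.9464 = 81.7347.
Reliability = 81.7347 / 108.996 = 0.750.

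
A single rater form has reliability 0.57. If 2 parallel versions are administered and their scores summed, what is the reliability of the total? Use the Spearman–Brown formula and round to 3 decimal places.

0.726

ρ_k = kρ / (1 + (k−1)ρ) = 2·0.57 / (1 + 1·0.57) = 1.140 / 1.570 = 0.726.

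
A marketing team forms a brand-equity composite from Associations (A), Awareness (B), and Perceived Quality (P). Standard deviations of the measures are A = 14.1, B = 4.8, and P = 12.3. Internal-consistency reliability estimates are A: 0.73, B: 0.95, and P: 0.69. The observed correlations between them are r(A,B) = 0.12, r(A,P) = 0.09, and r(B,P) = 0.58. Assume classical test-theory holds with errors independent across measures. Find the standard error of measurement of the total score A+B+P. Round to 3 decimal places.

10.086

Var(total) = 373.14 + 115.947 = 489.087.
True-score variance = 271.409 + 115.947 = 387.356, so reliability = 0.7920.
Error variance = 489.087 − 387.356 = 101.731; SEM = √101.731 = 10.086.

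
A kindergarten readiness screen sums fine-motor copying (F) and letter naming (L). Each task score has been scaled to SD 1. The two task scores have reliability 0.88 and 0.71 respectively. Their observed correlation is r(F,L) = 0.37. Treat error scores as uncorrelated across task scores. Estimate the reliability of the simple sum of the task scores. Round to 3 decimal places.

Var(F+L) = 2 + 2·[0.37] = 2 + 0.74 = 2.74.
Because errors are independent across components, Cov(Tᵢ,Tⱼ) = Cov(Xᵢ,Xⱼ); the off-diagonal part of the true-score variance is the same as above.
True-score variance = [0.88 + 0.71] + 0.74 = 1.59 + 0.74 = 2.33.
Reliability = 2.33 / 2.74 = 0.850.

0.850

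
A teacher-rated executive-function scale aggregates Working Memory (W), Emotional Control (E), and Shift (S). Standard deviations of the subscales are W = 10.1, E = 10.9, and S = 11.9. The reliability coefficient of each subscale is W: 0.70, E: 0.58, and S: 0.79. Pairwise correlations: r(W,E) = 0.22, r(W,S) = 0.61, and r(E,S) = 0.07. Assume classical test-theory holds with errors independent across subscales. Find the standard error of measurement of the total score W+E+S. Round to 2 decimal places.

Var(total) = 362.43 + 213.231 = 575.661.
True-score variance = 252.189 + 213.231 = 465.419, so reliability = 0.8085.
Error variance = 575.661 − 465.419 = 110.241; SEM = √110.241 = 10.50.

10.50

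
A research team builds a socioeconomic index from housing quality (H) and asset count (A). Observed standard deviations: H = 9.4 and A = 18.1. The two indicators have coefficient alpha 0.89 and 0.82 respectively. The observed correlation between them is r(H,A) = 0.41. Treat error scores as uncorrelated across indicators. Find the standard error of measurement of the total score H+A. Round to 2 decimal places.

8.29

Var(total) = 415.97 + 139.515 = 555.485.
True-score variance = 347.281 + 139.515 = 486.795, so reliability = 0.8763.
Error variance = 555.485 − 486.795 = 68.6894; SEM = √68.6894 = 8.29.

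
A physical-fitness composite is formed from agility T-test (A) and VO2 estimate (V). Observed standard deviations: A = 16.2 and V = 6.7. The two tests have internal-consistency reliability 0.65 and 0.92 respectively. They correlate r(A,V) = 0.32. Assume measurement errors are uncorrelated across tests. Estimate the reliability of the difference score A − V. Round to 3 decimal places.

Var(A−V) = 16.2² + 6.7² − 2·16.2·6.7·0.32 = 307.33 − 69.4656 = 237.864.
Because errors are independent across components, Cov(Tᵢ,Tⱼ) = Cov(Xᵢ,Xⱼ); the off-diagonal part of the true-score variance is the same as above.
True-score variance = [16.2²·0.65 + 6.7²·0.92] − 69.4656 = 211.885 − 69.4656 = 142.419.
Reliability = 142.419 / 237.864 = 0.599.

0.599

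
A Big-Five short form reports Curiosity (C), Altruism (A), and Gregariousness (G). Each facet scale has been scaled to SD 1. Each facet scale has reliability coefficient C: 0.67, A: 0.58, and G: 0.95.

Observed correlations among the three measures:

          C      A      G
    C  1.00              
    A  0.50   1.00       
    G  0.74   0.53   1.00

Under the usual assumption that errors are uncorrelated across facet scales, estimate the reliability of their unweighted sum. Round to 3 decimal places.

0.878

Var(C+A+G) = 3 + 2·[0.50 + 0.74 + 0.53] = 3 + 3.54 = 6.54.
With uncorrelated errors the cross-covariances are all true-score covariance, so they carry over unchanged; only the diagonal terms shrink to ρᵢσᵢ².
True-score variance = [0.67 + 0.58 + 0.95] + 3.54 = 2.2 + 3.54 = 5.74.
Reliability = 5.74 / 6.54 = 0.878.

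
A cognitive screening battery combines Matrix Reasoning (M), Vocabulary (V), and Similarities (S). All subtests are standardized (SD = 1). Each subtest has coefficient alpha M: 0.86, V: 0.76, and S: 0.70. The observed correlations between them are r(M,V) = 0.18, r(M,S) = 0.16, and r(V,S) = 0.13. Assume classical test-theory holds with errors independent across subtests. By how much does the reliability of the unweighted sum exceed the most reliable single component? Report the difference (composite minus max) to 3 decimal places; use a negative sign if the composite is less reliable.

-0.033

Var(sum) = 3 + 0.94 = 3.94; true-score variance = 2.32 + 0.94 = 3.26; composite reliability = 0.8274.
Max component reliability = 0.8600.
Difference = 0.8274 − 0.8600 = -0.033.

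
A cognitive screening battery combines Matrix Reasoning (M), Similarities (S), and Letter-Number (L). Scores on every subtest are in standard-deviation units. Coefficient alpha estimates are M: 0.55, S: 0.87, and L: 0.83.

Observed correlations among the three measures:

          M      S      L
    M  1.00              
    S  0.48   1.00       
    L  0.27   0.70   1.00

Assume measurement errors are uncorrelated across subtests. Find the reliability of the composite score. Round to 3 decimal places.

0.873

Var(M+S+L) = 3 + 2·[0.48 + 0.27 + 0.70] = 3 + 2.9 = 5.9.
With uncorrelated errors the cross-covariances are all true-score covariance, so they carry over unchanged; only the diagonal terms shrink to ρᵢσᵢ².
True-score variance = [0.55 + 0.87 + 0.83] + 2.9 = 2.25 + 2.9 = 5.15.
Reliability = 5.15 / 5.9 = 0.873.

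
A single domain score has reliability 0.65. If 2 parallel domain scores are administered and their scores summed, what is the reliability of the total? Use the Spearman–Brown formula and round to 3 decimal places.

ρ_k = kρ / (1 + (k−1)ρ) = 2·0.65 / (1 + 1·0.65) = 1.300 / 1.650 = 0.788.

0.788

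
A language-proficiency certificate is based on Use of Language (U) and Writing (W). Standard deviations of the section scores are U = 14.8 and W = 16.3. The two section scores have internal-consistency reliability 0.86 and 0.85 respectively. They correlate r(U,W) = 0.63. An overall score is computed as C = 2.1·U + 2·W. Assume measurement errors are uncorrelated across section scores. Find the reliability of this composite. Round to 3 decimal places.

Var(C) = 2.1²·14.8² + 2²·16.3² + 2·[4.2·14.8·16.3·0.63] = 2028.73 + 1276.64 = 3305.37.
Under uncorrelated errors the observed covariances equal the true-score covariances, so only the own-variance terms attenuate.
True-score variance = [2.1²·14.8²·0.86 + 2²·16.3²·0.85] + 1276.64 = 1734.08 + 1276.64 = 3010.72.
Reliability = 3010.72 / 3305.37 = 0.911.

0.911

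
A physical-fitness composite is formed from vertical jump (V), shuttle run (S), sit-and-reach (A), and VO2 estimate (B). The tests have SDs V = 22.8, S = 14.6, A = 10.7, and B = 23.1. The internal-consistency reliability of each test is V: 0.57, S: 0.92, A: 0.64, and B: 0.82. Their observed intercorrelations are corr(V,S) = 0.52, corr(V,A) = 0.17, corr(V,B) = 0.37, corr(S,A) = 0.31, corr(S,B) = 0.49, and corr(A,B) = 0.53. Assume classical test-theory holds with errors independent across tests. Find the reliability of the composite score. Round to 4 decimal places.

0.8692

Var(V+S+A+B) = 22.8² + 14.6² + 10.7² + 23.1² + 2·[22.8·14.6·0.52 + 22.8·10.7·0.17 + 22.8·23.1·0.37 + 14.6·10.7·0.31 + 14.6·23.1·0.49 + 10.7·23.1·0.53] = 1381.1 + 1508.26 = 2889.36.
Because errors are independent across components, Cov(Tᵢ,Tⱼ) = Cov(Xᵢ,Xⱼ); the off-diagonal part of the true-score variance is the same as above.
True-score variance = [22.8²·0.57 + 14.6²·0.92 + 10.7²·0.64 + 23.1²·0.82] + 1508.26 = 1003.25 + 1508.26 = 2511.51.
Reliability = 2511.51 / 2889.36 = 0.8692.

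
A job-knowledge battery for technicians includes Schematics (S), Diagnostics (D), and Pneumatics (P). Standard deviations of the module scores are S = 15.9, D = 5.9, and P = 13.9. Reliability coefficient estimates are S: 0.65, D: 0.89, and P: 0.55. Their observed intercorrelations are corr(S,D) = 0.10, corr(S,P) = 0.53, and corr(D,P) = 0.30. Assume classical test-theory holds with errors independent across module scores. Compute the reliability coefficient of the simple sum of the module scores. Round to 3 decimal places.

Var(S+D+P) = 15.9² + 5.9² + 13.9² + 2·[15.9·5.9·0.10 + 15.9·13.9·0.53 + 5.9·13.9·0.30] = 480.83 + 302.239 = 783.069.
With uncorrelated errors the cross-covariances are all true-score covariance, so they carry over unchanged; only the diagonal terms shrink to ρᵢσᵢ².
True-score variance = [15.9²·0.65 + 5.9²·0.89 + 13.9²·0.55] + 302.239 = 301.573 + 302.239 = 603.812.
Reliability = 603.812 / 783.069 = 0.771.

0.771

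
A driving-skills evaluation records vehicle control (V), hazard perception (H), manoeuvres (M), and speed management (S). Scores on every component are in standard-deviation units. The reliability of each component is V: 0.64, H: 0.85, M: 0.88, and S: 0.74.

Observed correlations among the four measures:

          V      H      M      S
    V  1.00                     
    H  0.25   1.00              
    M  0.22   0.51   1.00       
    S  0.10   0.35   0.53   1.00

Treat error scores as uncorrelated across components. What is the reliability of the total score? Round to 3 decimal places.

Var(V+H+M+S) = 4 + 2·[0.25 + 0.22 + 0.10 + 0.51 + 0.35 + 0.53] = 4 + 3.92 = 7.92.
Under uncorrelated errors the observed covariances equal the true-score covariances, so only the own-variance terms attenuate.
True-score variance = [0.64 + 0.85 + 0.88 + 0.74] + 3.92 = 3.11 + 3.92 = 7.03.
Reliability = 7.03 / 7.92 = 0.888.

0.888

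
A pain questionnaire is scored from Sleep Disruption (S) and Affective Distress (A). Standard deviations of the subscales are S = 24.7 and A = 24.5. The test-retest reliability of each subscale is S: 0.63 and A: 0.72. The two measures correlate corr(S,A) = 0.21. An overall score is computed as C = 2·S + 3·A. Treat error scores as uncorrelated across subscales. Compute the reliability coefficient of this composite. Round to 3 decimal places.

Var(C) = 2²·24.7² + 3²·24.5² + 2·[6·24.7·24.5·0.21] = 7842.61 + 1524.98 = 9367.59.
Because errors are independent across components, Cov(Tᵢ,Tⱼ) = Cov(Xᵢ,Xⱼ); the off-diagonal part of the true-score variance is the same as above.
True-score variance = [2²·24.7²·0.63 + 3²·24.5²·0.72] + 1524.98 = 5427.05 + 1524.98 = 6952.02.
Reliability = 6952.02 / 9367.59 = 0.742.

0.742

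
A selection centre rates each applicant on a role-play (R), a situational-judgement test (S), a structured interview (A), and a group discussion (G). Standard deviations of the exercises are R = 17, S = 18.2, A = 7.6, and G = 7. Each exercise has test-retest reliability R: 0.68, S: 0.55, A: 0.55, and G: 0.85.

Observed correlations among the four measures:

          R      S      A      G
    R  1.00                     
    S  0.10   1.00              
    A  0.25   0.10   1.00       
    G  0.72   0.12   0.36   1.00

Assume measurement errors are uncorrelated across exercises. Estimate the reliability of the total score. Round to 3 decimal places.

0.755

Var(R+S+A+G) = 17² + 18.2² + 7.6² + 7² + 2·[17·18.2·0.10 + 17·7.6·0.25 + 17·7·0.72 + 18.2·7.6·0.10 + 18.2·7·0.12 + 7.6·7·0.36] = 727 + 394.384 = 1121.38.
With uncorrelated errors the cross-covariances are all true-score covariance, so they carry over unchanged; only the diagonal terms shrink to ρᵢσᵢ².
True-score variance = [17²·0.68 + 18.2²·0.55 + 7.6²·0.55 + 7²·0.85] + 394.384 = 452.12 + 394.384 = 846.504.
Reliability = 846.504 / 1121.38 = 0.755.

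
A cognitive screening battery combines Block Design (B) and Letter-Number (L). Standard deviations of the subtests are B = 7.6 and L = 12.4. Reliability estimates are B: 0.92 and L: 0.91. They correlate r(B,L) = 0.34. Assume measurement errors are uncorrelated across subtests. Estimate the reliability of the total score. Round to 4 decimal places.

Var(B+L) = 7.6² + 12.4² + 2·[7.6·12.4·0.34] = 211.52 + 64.0832 = 275.603.
Because errors are independent across components, Cov(Tᵢ,Tⱼ) = Cov(Xᵢ,Xⱼ); the off-diagonal part of the true-score variance is the same as above.
True-score variance = [7.6²·0.92 + 12.4²·0.91] + 64.0832 = 193.061 + 64.0832 = 257.144.
Reliability = 257.144 / 275.603 = 0.9330.

0.9330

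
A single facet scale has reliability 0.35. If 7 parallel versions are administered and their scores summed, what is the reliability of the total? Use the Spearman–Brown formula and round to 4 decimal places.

ρ_k = kρ / (1 + (k−1)ρ) = 7·0.35 / (1 + 6·0.35) = 2.450 / 3.100 = 0.7903.

0.7903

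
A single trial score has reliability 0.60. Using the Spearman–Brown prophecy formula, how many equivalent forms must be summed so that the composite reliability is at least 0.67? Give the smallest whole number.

k ≥ ρ*(1−ρ₁)/(ρ₁(1−ρ*)) = 0.67·0.40 / (0.60·0.33) = 1.354.
Smallest integer k = 2.

2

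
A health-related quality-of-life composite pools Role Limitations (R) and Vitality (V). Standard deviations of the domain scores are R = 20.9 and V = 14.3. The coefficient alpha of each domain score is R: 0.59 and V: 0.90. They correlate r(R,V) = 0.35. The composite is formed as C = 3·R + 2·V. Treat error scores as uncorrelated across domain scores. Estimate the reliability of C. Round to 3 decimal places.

Var(C) = 3²·20.9² + 2²·14.3² + 2·[6·20.9·14.3·0.35] = 4749.25 + 1255.25 = 6004.5.
Under uncorrelated errors the observed covariances equal the true-score covariances, so only the own-variance terms attenuate.
True-score variance = [3²·20.9²·0.59 + 2²·14.3²·0.90] + 1255.25 = 3055.63 + 1255.25 = 4310.88.
Reliability = 4310.88 / 6004.5 = 0.718.

0.718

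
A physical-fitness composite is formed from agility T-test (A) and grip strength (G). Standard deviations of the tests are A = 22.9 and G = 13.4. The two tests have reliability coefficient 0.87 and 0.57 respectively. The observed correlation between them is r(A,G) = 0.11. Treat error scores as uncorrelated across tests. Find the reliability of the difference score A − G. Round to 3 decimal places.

Var(A−G) = 22.9² + 13.4² − 2·22.9·13.4·0.11 = 703.97 − 67.5092 = 636.461.
Under uncorrelated errors the observed covariances equal the true-score covariances, so only the own-variance terms attenuate.
True-score variance = [22.9²·0.87 + 13.4²·0.57] − 67.5092 = 558.586 − 67.5092 = 491.077.
Reliability = 491.077 / 636.461 = 0.772.

0.772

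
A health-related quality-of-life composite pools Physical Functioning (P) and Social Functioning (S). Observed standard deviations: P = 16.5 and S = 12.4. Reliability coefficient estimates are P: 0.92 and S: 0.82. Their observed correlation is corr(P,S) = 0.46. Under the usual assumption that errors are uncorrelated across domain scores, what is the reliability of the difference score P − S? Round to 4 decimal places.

0.7920

Var(P−S) = 16.5² + 12.4² − 2·16.5·12.4·0.46 = 426.01 − 188.232 = 237.778.
Under uncorrelated errors the observed covariances equal the true-score covariances, so only the own-variance terms attenuate.
True-score variance = [16.5²·0.92 + 12.4²·0.82] − 188.232 = 376.553 − 188.232 = 188.321.
Reliability = 188.321 / 237.778 = 0.7920.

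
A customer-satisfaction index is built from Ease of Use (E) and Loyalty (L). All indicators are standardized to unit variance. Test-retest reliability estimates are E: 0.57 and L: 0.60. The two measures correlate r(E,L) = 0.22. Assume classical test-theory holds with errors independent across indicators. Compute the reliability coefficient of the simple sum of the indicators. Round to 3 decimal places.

0.660

Var(E+L) = 2 + 2·[0.22] = 2 + 0.44 = 2.44.
Under uncorrelated errors the observed covariances equal the true-score covariances, so only the own-variance terms attenuate.
True-score variance = [0.57 + 0.60] + 0.44 = 1.17 + 0.44 = 1.61.
Reliability = 1.61 / 2.44 = 0.660.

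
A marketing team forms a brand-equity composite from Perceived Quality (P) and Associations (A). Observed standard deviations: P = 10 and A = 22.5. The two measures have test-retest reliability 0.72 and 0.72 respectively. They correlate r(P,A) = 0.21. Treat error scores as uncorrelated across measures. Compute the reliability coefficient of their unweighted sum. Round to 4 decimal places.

0.7578

Var(P+A) = 10² + 22.5² + 2·[10·22.5·0.21] = 606.25 + 94.5 = 700.75.
Because errors are independent across components, Cov(Tᵢ,Tⱼ) = Cov(Xᵢ,Xⱼ); the off-diagonal part of the true-score variance is the same as above.
True-score variance = [10²·0.72 + 22.5²·0.72] + 94.5 = 436.5 + 94.5 = 531.
Reliability = 531 / 700.75 = 0.7578.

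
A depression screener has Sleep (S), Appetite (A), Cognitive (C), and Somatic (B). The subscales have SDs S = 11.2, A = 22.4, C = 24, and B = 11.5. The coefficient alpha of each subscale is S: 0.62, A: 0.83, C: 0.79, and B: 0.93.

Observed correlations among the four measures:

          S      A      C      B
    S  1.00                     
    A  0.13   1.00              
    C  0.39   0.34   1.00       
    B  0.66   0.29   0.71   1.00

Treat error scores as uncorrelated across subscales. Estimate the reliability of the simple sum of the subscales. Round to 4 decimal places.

0.9021

Var(S+A+C+B) = 11.2² + 22.4² + 24² + 11.5² + 2·[11.2·22.4·0.13 + 11.2·24·0.39 + 11.2·11.5·0.66 + 22.4·24·0.34 + 22.4·11.5·0.29 + 24·11.5·0.71] = 1335.45 + 1351.8 = 2687.25.
With uncorrelated errors the cross-covariances are all true-score covariance, so they carry over unchanged; only the diagonal terms shrink to ρᵢσᵢ².
True-score variance = [11.2²·0.62 + 22.4²·0.83 + 24²·0.79 + 11.5²·0.93] + 1351.8 = 1072.27 + 1351.8 = 2424.07.
Reliability = 2424.07 / 2687.25 = 0.9021.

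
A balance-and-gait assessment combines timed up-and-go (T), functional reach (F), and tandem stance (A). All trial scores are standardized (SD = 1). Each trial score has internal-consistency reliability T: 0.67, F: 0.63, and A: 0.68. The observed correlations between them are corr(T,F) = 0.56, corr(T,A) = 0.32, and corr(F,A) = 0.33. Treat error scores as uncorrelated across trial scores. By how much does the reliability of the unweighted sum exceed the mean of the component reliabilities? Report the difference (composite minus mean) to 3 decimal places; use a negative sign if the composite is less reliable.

0.152

Var(sum) = 3 + 2.42 = 5.42; true-score variance = 1.98 + 2.42 = 4.4; composite reliability = 0.8118.
Mean component reliability = 0.6600.
Difference = 0.8118 − 0.6600 = 0.152.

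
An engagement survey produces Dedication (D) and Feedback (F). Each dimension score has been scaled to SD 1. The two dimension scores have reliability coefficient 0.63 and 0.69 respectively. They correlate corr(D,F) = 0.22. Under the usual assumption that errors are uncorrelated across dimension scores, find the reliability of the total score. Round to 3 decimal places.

Var(D+F) = 2 + 2·[0.22] = 2 + 0.44 = 2.44.
Because errors are independent across components, Cov(Tᵢ,Tⱼ) = Cov(Xᵢ,Xⱼ); the off-diagonal part of the true-score variance is the same as above.
True-score variance = [0.63 + 0.69] + 0.44 = 1.32 + 0.44 = 1.76.
Reliability = 1.76 / 2.44 = 0.721.

0.721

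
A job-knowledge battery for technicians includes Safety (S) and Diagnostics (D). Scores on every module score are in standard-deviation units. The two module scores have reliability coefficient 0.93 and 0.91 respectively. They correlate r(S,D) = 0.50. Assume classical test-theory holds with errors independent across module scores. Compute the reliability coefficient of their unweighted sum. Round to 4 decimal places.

0.9467

Var(S+D) = 2 + 2·[0.50] = 2 + 1 = 3.
Because errors are independent across components, Cov(Tᵢ,Tⱼ) = Cov(Xᵢ,Xⱼ); the off-diagonal part of the true-score variance is the same as above.
True-score variance = [0.93 + 0.91] + 1 = 1.84 + 1 = 2.84.
Reliability = 2.84 / 3 = 0.9467.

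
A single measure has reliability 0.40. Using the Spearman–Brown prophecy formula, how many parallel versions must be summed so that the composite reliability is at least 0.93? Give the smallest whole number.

20

k ≥ ρ*(1−ρ₁)/(ρ₁(1−ρ*)) = 0.93·0.60 / (0.40·0.07) = 19.929.
Smallest integer k = 20.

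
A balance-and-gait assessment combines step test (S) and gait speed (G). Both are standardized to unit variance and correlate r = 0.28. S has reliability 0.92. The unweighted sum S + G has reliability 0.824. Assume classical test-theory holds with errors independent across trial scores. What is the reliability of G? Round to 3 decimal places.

Var(S+G) = 2 + 2·0.28 = 2.560.
True-score variance = ρ_S + ρ_G + 2·0.28, so 0.824 = (0.92 + ρ_G + 0.56) / 2.560.
ρ_G = 0.824·2.560 − 0.92 − 0.56 = 0.629.

0.629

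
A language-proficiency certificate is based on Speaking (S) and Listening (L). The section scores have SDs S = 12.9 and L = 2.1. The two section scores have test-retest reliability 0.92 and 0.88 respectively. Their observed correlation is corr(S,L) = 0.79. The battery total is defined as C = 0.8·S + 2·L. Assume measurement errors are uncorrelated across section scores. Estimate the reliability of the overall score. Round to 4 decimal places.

Var(C) = 0.8²·12.9² + 2²·2.1² + 2·[1.6·12.9·2.1·0.79] = 124.142 + 68.4835 = 192.626.
Under uncorrelated errors the observed covariances equal the true-score covariances, so only the own-variance terms attenuate.
True-score variance = [0.8²·12.9²·0.92 + 2²·2.1²·0.88] + 68.4835 = 113.505 + 68.4835 = 181.989.
Reliability = 181.989 / 192.626 = 0.9448.

0.9448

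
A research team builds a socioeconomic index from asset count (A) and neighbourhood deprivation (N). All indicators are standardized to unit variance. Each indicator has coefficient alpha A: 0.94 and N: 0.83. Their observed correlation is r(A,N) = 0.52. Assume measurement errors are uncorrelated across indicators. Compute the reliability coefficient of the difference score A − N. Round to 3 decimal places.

Var(A−N) = 1 + 1 − 2·0.52 = 2 − 1.04 = 0.96.
With uncorrelated errors the cross-covariances are all true-score covariance, so they carry over unchanged; only the diagonal terms shrink to ρᵢσᵢ².
True-score variance = [0.94 + 0.83] − 1.04 = 1.77 − 1.04 = 0.73.
Reliability = 0.73 / 0.96 = 0.760.

0.760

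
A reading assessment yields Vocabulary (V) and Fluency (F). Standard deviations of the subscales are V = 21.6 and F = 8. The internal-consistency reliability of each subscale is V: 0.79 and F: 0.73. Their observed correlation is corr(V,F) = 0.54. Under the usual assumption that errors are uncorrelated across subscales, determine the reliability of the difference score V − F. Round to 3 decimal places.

Var(V−F) = 21.6² + 8² − 2·21.6·8·0.54 = 530.56 − 186.624 = 343.936.
Under uncorrelated errors the observed covariances equal the true-score covariances, so only the own-variance terms attenuate.
True-score variance = [21.6²·0.79 + 8²·0.73] − 186.624 = 415.302 − 186.624 = 228.678.
Reliability = 228.678 / 343.936 = 0.665.

0.665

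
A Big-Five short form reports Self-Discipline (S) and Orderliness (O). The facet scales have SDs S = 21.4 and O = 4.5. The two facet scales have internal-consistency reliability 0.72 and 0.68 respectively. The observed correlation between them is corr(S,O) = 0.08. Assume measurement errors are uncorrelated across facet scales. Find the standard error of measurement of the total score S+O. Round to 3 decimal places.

11.606

Var(total) = 478.21 + 15.408 = 493.618.
True-score variance = 343.501 + 15.408 = 358.909, so reliability = 0.7271.
Error variance = 493.618 − 358.909 = 134.709; SEM = √134.709 = 11.606.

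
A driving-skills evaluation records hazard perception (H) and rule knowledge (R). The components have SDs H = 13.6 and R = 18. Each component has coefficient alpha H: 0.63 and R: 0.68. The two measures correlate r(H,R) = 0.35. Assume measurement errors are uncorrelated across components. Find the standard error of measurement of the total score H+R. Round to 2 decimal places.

Var(total) = 508.96 + 171.36 = 680.32.
True-score variance = 336.845 + 171.36 = 508.205, so reliability = 0.7470.
Error variance = 680.32 − 508.205 = 172.115; SEM = √172.115 = 13.12.

13.12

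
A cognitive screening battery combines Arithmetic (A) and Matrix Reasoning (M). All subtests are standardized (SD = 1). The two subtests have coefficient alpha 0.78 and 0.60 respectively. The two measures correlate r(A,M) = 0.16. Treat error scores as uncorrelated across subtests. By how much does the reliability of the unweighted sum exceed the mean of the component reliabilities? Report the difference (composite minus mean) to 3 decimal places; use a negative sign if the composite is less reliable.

0.043

Var(sum) = 2 + 0.32 = 2.32; true-score variance = 1.38 + 0.32 = 1.7; composite reliability = 0.7328.
Mean component reliability = 0.6900.
Difference = 0.7328 − 0.6900 = 0.043.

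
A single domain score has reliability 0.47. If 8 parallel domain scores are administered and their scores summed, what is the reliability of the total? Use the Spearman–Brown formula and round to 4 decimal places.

0.8765

ρ_k = kρ / (1 + (k−1)ρ) = 8·0.47 / (1 + 7·0.47) = 3.760 / 4.290 = 0.8765.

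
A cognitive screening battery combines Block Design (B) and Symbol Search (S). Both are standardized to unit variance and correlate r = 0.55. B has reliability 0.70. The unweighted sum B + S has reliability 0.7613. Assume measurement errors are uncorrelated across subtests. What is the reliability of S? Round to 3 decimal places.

Var(B+S) = 2 + 2·0.55 = 3.100.
True-score variance = ρ_B + ρ_S + 2·0.55, so 0.7613 = (0.70 + ρ_S + 1.10) / 3.100.
ρ_S = 0.7613·3.100 − 0.70 − 1.10 = 0.560.

0.560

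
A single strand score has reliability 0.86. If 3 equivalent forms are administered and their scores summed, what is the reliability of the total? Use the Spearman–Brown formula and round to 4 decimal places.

ρ_k = kρ / (1 + (k−1)ρ) = 3·0.86 / (1 + 2·0.86) = 2.580 / 2.720 = 0.9485.

0.9485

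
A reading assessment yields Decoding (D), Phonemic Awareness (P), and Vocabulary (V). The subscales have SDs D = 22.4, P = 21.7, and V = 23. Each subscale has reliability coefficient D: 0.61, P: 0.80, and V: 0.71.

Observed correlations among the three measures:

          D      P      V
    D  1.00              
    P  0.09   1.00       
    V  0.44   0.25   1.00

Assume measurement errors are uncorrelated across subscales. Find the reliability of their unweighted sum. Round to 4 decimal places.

Var(D+P+V) = 22.4² + 21.7² + 23² + 2·[22.4·21.7·0.09 + 22.4·23·0.44 + 21.7·23·0.25] = 1501.65 + 790.42 = 2292.07.
Because errors are independent across components, Cov(Tᵢ,Tⱼ) = Cov(Xᵢ,Xⱼ); the off-diagonal part of the true-score variance is the same as above.
True-score variance = [22.4²·0.61 + 21.7²·0.80 + 23²·0.71] + 790.42 = 1058.38 + 790.42 = 1848.8.
Reliability = 1848.8 / 2292.07 = 0.8066.

0.8066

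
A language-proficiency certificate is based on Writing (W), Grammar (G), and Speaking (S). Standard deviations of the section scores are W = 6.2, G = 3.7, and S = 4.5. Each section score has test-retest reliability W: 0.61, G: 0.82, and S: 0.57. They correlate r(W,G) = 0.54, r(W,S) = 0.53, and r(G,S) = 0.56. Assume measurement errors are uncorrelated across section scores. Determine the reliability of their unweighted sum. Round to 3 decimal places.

0.820

Var(W+G+S) = 6.2² + 3.7² + 4.5² + 2·[6.2·3.7·0.54 + 6.2·4.5·0.53 + 3.7·4.5·0.56] = 72.38 + 72.9972 = 145.377.
Because errors are independent across components, Cov(Tᵢ,Tⱼ) = Cov(Xᵢ,Xⱼ); the off-diagonal part of the true-score variance is the same as above.
True-score variance = [6.2²·0.61 + 3.7²·0.82 + 4.5²·0.57] + 72.9972 = 46.2167 + 72.9972 = 119.214.
Reliability = 119.214 / 145.377 = 0.820.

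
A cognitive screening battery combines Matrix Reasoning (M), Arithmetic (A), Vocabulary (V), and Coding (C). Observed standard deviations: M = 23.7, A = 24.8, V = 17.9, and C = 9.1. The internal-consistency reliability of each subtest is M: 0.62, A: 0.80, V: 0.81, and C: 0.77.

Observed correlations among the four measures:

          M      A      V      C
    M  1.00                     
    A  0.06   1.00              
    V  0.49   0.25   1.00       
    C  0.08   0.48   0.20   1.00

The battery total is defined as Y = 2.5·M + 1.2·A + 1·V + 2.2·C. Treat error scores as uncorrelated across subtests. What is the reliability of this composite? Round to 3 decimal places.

Var(Y) = 2.5²·23.7² + 1.2²·24.8² + 17.9² + 2.2²·9.1² + 2·[3·23.7·24.8·0.06 + 2.5·23.7·17.9·0.49 + 5.5·23.7·9.1·0.08 + 1.2·24.8·17.9·0.25 + 2.64·24.8·9.1·0.48 + 2.2·17.9·9.1·0.20] = 5117.43 + 2422.41 = 7539.84.
Under uncorrelated errors the observed covariances equal the true-score covariances, so only the own-variance terms attenuate.
True-score variance = [2.5²·23.7²·0.62 + 1.2²·24.8²·0.80 + 17.9²·0.81 + 2.2²·9.1²·0.77] + 2422.41 = 3453.22 + 2422.41 = 5875.63.
Reliability = 5875.63 / 7539.84 = 0.779.

0.779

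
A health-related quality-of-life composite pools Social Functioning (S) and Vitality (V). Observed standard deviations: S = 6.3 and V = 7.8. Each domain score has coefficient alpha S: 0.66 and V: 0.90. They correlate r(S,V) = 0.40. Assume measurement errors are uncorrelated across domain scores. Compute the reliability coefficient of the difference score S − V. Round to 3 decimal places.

0.680

Var(S−V) = 6.3² + 7.8² − 2·6.3·7.8·0.40 = 100.53 − 39.312 = 61.218.
Because errors are independent across components, Cov(Tᵢ,Tⱼ) = Cov(Xᵢ,Xⱼ); the off-diagonal part of the true-score variance is the same as above.
True-score variance = [6.3²·0.66 + 7.8²·0.90] − 39.312 = 80.9514 − 39.312 = 41.6394.
Reliability = 41.6394 / 61.218 = 0.680.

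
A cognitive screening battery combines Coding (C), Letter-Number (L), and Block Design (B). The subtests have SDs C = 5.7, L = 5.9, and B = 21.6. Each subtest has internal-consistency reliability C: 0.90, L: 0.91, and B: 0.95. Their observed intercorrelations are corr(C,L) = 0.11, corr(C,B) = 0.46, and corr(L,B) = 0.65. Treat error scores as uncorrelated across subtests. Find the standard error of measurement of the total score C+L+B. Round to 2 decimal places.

Var(total) = 533.86 + 286.341 = 820.201.
True-score variance = 504.15 + 286.341 = 790.491, so reliability = 0.9638.
Error variance = 820.201 − 790.491 = 29.7099; SEM = √29.7099 = 5.45.

5.45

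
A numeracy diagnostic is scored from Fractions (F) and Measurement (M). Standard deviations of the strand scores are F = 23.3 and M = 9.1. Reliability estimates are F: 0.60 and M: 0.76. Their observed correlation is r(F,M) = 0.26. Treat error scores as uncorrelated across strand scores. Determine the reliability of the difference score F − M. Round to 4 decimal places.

0.5401

Var(F−M) = 23.3² + 9.1² − 2·23.3·9.1·0.26 = 625.7 − 110.256 = 515.444.
Under uncorrelated errors the observed covariances equal the true-score covariances, so only the own-variance terms attenuate.
True-score variance = [23.3²·0.60 + 9.1²·0.76] − 110.256 = 388.67 − 110.256 = 278.414.
Reliability = 278.414 / 515.444 = 0.5401.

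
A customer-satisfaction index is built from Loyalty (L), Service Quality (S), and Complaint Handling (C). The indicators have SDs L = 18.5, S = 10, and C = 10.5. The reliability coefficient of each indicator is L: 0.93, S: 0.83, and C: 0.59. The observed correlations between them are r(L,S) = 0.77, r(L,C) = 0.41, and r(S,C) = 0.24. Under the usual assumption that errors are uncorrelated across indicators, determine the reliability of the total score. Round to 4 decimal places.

Var(L+S+C) = 18.5² + 10² + 10.5² + 2·[18.5·10·0.77 + 18.5·10.5·0.41 + 10·10.5·0.24] = 552.5 + 494.585 = 1047.09.
Under uncorrelated errors the observed covariances equal the true-score covariances, so only the own-variance terms attenuate.
True-score variance = [18.5²·0.93 + 10²·0.83 + 10.5²·0.59] + 494.585 = 466.34 + 494.585 = 960.925.
Reliability = 960.925 / 1047.09 = 0.9177.

0.9177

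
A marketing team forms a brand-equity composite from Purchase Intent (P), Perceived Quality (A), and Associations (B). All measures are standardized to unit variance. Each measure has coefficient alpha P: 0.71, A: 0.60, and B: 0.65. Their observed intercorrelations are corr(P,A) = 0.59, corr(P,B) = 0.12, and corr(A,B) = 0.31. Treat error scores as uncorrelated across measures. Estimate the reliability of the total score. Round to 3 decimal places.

Var(P+A+B) = 3 + 2·[0.59 + 0.12 + 0.31] = 3 + 2.04 = 5.04.
Because errors are independent across components, Cov(Tᵢ,Tⱼ) = Cov(Xᵢ,Xⱼ); the off-diagonal part of the true-score variance is the same as above.
True-score variance = [0.71 + 0.60 + 0.65] + 2.04 = 1.96 + 2.04 = 4.
Reliability = 4 / 5.04 = 0.794.

0.794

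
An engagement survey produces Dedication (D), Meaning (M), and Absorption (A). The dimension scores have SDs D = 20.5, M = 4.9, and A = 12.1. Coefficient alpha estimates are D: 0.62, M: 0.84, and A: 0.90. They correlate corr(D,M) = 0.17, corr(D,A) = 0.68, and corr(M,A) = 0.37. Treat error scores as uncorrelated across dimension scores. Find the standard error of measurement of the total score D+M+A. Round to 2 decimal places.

13.35

Var(total) = 590.67 + 415.376 = 1006.05.
True-score variance = 412.492 + 415.376 = 827.868, so reliability = 0.8229.
Error variance = 1006.05 − 827.868 = 178.178; SEM = √178.178 = 13.35.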